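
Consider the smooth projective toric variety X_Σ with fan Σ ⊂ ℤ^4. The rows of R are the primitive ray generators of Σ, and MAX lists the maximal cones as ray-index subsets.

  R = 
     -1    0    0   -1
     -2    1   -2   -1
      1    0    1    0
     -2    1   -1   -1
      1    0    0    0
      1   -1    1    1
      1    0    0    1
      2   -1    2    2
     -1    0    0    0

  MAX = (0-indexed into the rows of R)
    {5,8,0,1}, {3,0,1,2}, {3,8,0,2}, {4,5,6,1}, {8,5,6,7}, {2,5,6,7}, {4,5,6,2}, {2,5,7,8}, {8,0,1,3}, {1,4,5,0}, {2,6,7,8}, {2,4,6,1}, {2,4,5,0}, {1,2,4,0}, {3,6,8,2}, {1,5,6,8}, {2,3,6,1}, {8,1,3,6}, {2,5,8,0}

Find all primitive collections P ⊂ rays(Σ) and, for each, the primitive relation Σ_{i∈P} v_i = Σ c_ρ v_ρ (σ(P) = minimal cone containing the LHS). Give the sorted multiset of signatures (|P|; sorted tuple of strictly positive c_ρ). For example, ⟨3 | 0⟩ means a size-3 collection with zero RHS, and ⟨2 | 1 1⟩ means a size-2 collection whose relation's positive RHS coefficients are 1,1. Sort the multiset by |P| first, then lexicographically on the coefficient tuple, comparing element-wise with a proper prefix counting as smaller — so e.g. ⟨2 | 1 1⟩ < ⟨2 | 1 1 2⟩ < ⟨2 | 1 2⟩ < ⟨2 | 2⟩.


Primitive collections (11):

  P={0,6}:  v_{0} + v_{6} = 0 — sig = ⟨2 | 0⟩
  P={4,8}:  v_{4} + v_{8} = 0 — sig = ⟨2 | 0⟩
  P={3,5}:  v_{3} + v_{5} = v_{8} — sig = ⟨2 | 1⟩
  P={1,7}:  v_{1} + v_{7} = v_{6} + v_{8} — sig = ⟨2 | 1 1⟩
  P={3,4}:  v_{3} + v_{4} = v_{1} + v_{2} — sig = ⟨2 | 1 1⟩
  P={0,7}:  v_{0} + v_{7} = v_{2} + v_{5} + v_{8} — sig = ⟨2 | 1 1 1⟩
  P={4,7}:  v_{4} + v_{7} = v_{2} + v_{5} + v_{6} — sig = ⟨2 | 1 1 1⟩
  P={3,7}:  v_{3} + v_{7} = v_{2} + v_{6} + 2·v_{8} — sig = ⟨2 | 1 1 2⟩
  P={1,2,5}:  v_{1} + v_{2} + v_{5} = 0 — sig = ⟨3 | 0⟩
  P={1,2,8}:  v_{1} + v_{2} + v_{8} = v_{3} — sig = ⟨3 | 1⟩
  P={2,5,6,8}:  v_{2} + v_{5} + v_{6} + v_{8} = v_{7} — sig = ⟨4 | 1⟩

Hence PRS(X_Σ) =
{ ⟨2 | 0⟩ ×2,  ⟨2 | 1⟩,  ⟨2 | 1 1⟩ ×2,  ⟨2 | 1 1 1⟩ ×2,  ⟨2 | 1 1 2⟩,  ⟨3 | 0⟩,  ⟨3 | 1⟩,  ⟨4 | 1⟩ }


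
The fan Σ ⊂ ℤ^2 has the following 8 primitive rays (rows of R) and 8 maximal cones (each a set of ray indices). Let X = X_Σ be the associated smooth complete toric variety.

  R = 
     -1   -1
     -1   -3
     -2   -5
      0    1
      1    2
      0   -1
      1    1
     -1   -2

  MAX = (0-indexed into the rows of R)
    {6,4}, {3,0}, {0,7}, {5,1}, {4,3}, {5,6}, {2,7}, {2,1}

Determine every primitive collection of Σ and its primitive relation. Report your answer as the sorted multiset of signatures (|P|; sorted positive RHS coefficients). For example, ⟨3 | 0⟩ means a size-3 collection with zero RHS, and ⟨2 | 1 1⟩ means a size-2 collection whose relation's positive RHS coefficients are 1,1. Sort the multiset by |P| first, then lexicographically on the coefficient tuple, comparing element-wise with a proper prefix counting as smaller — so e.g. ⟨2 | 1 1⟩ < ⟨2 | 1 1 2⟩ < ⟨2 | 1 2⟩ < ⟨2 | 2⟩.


Primitive collections (20):

  • {0,6}:  v_{0} + v_{6} = 0  →  sig = ⟨2 | 0⟩
  • {3,5}:  v_{3} + v_{5} = 0  →  sig = ⟨2 | 0⟩
  • {4,7}:  v_{4} + v_{7} = 0  →  sig = ⟨2 | 0⟩
  • {0,4}:  v_{0} + v_{4} = v_{3}  →  sig = ⟨2 | 1⟩
  • {0,5}:  v_{0} + v_{5} = v_{7}  →  sig = ⟨2 | 1⟩
  • {1,3}:  v_{1} + v_{3} = v_{7}  →  sig = ⟨2 | 1⟩
  • {1,4}:  v_{1} + v_{4} = v_{5}  →  sig = ⟨2 | 1⟩
  • {1,7}:  v_{1} + v_{7} = v_{2}  →  sig = ⟨2 | 1⟩
  • {2,4}:  v_{2} + v_{4} = v_{1}  →  sig = ⟨2 | 1⟩
  • {3,6}:  v_{3} + v_{6} = v_{4}  →  sig = ⟨2 | 1⟩
  • {3,7}:  v_{3} + v_{7} = v_{0}  →  sig = ⟨2 | 1⟩
  • {4,5}:  v_{4} + v_{5} = v_{6}  →  sig = ⟨2 | 1⟩
  • {5,7}:  v_{5} + v_{7} = v_{1}  →  sig = ⟨2 | 1⟩
  • {6,7}:  v_{6} + v_{7} = v_{5}  →  sig = ⟨2 | 1⟩
  • {2,6}:  v_{2} + v_{6} = v_{1} + v_{5}  →  sig = ⟨2 | 1 1⟩
  • {0,1}:  v_{0} + v_{1} = 2·v_{7}  →  sig = ⟨2 | 2⟩
  • {1,6}:  v_{1} + v_{6} = 2·v_{5}  →  sig = ⟨2 | 2⟩
  • {2,3}:  v_{2} + v_{3} = 2·v_{7}  →  sig = ⟨2 | 2⟩
  • {2,5}:  v_{2} + v_{5} = 2·v_{1}  →  sig = ⟨2 | 2⟩
  • {0,2}:  v_{0} + v_{2} = 3·v_{7}  →  sig = ⟨2 | 3⟩

Hence PRS(X_Σ) =
{ ⟨2 | 0⟩ ×3,  ⟨2 | 1⟩ ×11,  ⟨2 | 1 1⟩,  ⟨2 | 2⟩ ×4,  ⟨2 | 3⟩ }


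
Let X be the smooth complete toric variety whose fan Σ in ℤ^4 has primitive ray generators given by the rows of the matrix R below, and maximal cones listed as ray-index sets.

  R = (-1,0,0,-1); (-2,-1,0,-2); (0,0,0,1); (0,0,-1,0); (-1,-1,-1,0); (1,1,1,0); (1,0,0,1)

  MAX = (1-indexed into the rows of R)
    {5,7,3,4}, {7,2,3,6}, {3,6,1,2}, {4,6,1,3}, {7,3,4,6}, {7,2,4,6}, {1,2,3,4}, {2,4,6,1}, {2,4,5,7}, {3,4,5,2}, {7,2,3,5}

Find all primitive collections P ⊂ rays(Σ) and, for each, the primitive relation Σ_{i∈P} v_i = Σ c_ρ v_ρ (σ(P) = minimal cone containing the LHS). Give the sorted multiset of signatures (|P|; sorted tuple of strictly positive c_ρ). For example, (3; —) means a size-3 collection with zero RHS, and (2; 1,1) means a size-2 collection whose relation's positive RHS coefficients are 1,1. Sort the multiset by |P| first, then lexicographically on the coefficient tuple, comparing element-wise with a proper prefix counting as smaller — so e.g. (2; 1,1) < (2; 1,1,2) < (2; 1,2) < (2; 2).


Minimal non-faces — 5 found among 7 rays, 11 max cones:

  • {1,7}:  v_{1} + v_{7} = 0 — sig = (2; —)
  • {5,6}:  v_{5} + v_{6} = 0 — sig = (2; —)
  • {1,5}:  v_{1} + v_{5} = v_{2} + v_{3} + v_{4} — sig = (2; 1,1,1)
  • {2,3,4,6}:  v_{2} + v_{3} + v_{4} + v_{6} = v_{1} — sig = (4; 1)
  • {2,3,4,7}:  v_{2} + v_{3} + v_{4} + v_{7} = v_{5} — sig = (4; 1)

so the primitive-relation signature multiset is
    |P|=2: 3 collections, coeffs (), (), (1,1,1)
    |P|=4: 2 collections, coeffs (1), (1)


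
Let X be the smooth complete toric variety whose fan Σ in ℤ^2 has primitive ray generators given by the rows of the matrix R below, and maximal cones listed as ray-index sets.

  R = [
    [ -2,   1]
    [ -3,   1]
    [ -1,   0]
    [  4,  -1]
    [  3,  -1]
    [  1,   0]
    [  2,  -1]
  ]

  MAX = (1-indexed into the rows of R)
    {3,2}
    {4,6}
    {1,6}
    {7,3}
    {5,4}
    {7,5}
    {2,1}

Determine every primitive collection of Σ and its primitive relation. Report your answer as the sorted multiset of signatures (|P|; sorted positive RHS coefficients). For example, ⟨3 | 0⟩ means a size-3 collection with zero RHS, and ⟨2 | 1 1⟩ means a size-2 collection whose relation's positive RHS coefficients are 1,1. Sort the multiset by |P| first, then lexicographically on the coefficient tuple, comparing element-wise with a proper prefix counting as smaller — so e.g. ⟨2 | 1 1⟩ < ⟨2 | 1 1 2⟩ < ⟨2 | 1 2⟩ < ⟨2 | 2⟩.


14 minimal non-faces of Δ(Σ) (on 7 rays):

  P={1,7}:  v_{1} + v_{7} = 0  ⟹  sig = ⟨2 | 0⟩
  P={2,5}:  v_{2} + v_{5} = 0  ⟹  sig = ⟨2 | 0⟩
  P={3,6}:  v_{3} + v_{6} = 0  ⟹  sig = ⟨2 | 0⟩
  P={1,3}:  v_{1} + v_{3} = v_{2}  ⟹  sig = ⟨2 | 1⟩
  P={1,5}:  v_{1} + v_{5} = v_{6}  ⟹  sig = ⟨2 | 1⟩
  P={2,4}:  v_{2} + v_{4} = v_{6}  ⟹  sig = ⟨2 | 1⟩
  P={2,6}:  v_{2} + v_{6} = v_{1}  ⟹  sig = ⟨2 | 1⟩
  P={2,7}:  v_{2} + v_{7} = v_{3}  ⟹  sig = ⟨2 | 1⟩
  P={3,4}:  v_{3} + v_{4} = v_{5}  ⟹  sig = ⟨2 | 1⟩
  P={3,5}:  v_{3} + v_{5} = v_{7}  ⟹  sig = ⟨2 | 1⟩
  P={5,6}:  v_{5} + v_{6} = v_{4}  ⟹  sig = ⟨2 | 1⟩
  P={6,7}:  v_{6} + v_{7} = v_{5}  ⟹  sig = ⟨2 | 1⟩
  P={1,4}:  v_{1} + v_{4} = 2·v_{6}  ⟹  sig = ⟨2 | 2⟩
  P={4,7}:  v_{4} + v_{7} = 2·v_{5}  ⟹  sig = ⟨2 | 2⟩

Hence PRS(X_Σ) =
{ ⟨2 | 0⟩ ×3,  ⟨2 | 1⟩ ×9,  ⟨2 | 2⟩ ×2 }


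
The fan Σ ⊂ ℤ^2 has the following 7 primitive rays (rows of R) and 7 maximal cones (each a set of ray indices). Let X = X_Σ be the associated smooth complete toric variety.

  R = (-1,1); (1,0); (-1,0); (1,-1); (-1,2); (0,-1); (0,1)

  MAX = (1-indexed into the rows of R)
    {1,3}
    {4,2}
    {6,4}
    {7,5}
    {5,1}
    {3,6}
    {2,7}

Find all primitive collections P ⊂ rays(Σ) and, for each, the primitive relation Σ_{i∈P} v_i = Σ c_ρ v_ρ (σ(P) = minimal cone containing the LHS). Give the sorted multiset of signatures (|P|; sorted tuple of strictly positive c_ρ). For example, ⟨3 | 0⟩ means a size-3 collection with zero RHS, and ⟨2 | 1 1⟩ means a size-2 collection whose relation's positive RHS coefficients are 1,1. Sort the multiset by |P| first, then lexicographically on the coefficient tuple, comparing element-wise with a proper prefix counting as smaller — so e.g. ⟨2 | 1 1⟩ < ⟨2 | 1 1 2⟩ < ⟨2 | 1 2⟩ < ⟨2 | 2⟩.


14 minimal non-faces of Δ(Σ) (on 7 rays):

  • {1,4}:  v_{1} + v_{4} = 0 — sig = ⟨2 | 0⟩
  • {2,3}:  v_{2} + v_{3} = 0 — sig = ⟨2 | 0⟩
  • {6,7}:  v_{6} + v_{7} = 0 — sig = ⟨2 | 0⟩
  • {1,2}:  v_{1} + v_{2} = v_{7} — sig = ⟨2 | 1⟩
  • {1,6}:  v_{1} + v_{6} = v_{3} — sig = ⟨2 | 1⟩
  • {1,7}:  v_{1} + v_{7} = v_{5} — sig = ⟨2 | 1⟩
  • {2,6}:  v_{2} + v_{6} = v_{4} — sig = ⟨2 | 1⟩
  • {3,4}:  v_{3} + v_{4} = v_{6} — sig = ⟨2 | 1⟩
  • {3,7}:  v_{3} + v_{7} = v_{1} — sig = ⟨2 | 1⟩
  • {4,5}:  v_{4} + v_{5} = v_{7} — sig = ⟨2 | 1⟩
  • {4,7}:  v_{4} + v_{7} = v_{2} — sig = ⟨2 | 1⟩
  • {5,6}:  v_{5} + v_{6} = v_{1} — sig = ⟨2 | 1⟩
  • {2,5}:  v_{2} + v_{5} = 2·v_{7} — sig = ⟨2 | 2⟩
  • {3,5}:  v_{3} + v_{5} = 2·v_{1} — sig = ⟨2 | 2⟩

so the primitive-relation signature multiset is
    ⟨2 | 0⟩
    ⟨2 | 0⟩
    ⟨2 | 0⟩
    ⟨2 | 1⟩
    ⟨2 | 1⟩
    ⟨2 | 1⟩
    ⟨2 | 1⟩
    ⟨2 | 1⟩
    ⟨2 | 1⟩
    ⟨2 | 1⟩
    ⟨2 | 1⟩
    ⟨2 | 1⟩
    ⟨2 | 2⟩
    ⟨2 | 2⟩


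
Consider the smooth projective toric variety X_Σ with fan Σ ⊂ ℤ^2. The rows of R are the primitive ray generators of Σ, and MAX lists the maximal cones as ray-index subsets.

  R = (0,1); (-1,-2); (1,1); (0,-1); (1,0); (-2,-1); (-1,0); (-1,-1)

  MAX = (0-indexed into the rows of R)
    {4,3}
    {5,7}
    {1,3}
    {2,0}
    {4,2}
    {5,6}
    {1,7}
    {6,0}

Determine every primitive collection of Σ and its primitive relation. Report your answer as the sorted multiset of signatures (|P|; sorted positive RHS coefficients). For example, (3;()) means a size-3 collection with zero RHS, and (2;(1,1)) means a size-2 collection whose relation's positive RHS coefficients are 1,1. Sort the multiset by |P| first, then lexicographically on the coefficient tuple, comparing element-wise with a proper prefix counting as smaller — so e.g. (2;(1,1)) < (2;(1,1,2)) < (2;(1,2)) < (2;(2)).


The 20 primitive collections of Σ (r=8, n=2):

  • {0,3}:  v_{0} + v_{3} = 0  ⟹  sig = (2;())
  • {2,7}:  v_{2} + v_{7} = 0  ⟹  sig = (2;())
  • {4,6}:  v_{4} + v_{6} = 0  ⟹  sig = (2;())
  • {0,1}:  v_{0} + v_{1} = v_{7}  ⟹  sig = (2;(1))
  • {0,4}:  v_{0} + v_{4} = v_{2}  ⟹  sig = (2;(1))
  • {0,7}:  v_{0} + v_{7} = v_{6}  ⟹  sig = (2;(1))
  • {1,2}:  v_{1} + v_{2} = v_{3}  ⟹  sig = (2;(1))
  • {2,3}:  v_{2} + v_{3} = v_{4}  ⟹  sig = (2;(1))
  • {2,5}:  v_{2} + v_{5} = v_{6}  ⟹  sig = (2;(1))
  • {2,6}:  v_{2} + v_{6} = v_{0}  ⟹  sig = (2;(1))
  • {3,6}:  v_{3} + v_{6} = v_{7}  ⟹  sig = (2;(1))
  • {3,7}:  v_{3} + v_{7} = v_{1}  ⟹  sig = (2;(1))
  • {4,5}:  v_{4} + v_{5} = v_{7}  ⟹  sig = (2;(1))
  • {4,7}:  v_{4} + v_{7} = v_{3}  ⟹  sig = (2;(1))
  • {6,7}:  v_{6} + v_{7} = v_{5}  ⟹  sig = (2;(1))
  • {0,5}:  v_{0} + v_{5} = 2·v_{6}  ⟹  sig = (2;(2))
  • {1,4}:  v_{1} + v_{4} = 2·v_{3}  ⟹  sig = (2;(2))
  • {1,6}:  v_{1} + v_{6} = 2·v_{7}  ⟹  sig = (2;(2))
  • {3,5}:  v_{3} + v_{5} = 2·v_{7}  ⟹  sig = (2;(2))
  • {1,5}:  v_{1} + v_{5} = 3·v_{7}  ⟹  sig = (2;(3))

Signatures (|P|; sorted positive RHS coefficients), sorted:
    |P|=2: 20 collections, coeffs (), (), (), (1), (1), (1), (1), (1), (1), (1), (1), (1), (1), (1), (1), (2), (2), (2), (2), (3)


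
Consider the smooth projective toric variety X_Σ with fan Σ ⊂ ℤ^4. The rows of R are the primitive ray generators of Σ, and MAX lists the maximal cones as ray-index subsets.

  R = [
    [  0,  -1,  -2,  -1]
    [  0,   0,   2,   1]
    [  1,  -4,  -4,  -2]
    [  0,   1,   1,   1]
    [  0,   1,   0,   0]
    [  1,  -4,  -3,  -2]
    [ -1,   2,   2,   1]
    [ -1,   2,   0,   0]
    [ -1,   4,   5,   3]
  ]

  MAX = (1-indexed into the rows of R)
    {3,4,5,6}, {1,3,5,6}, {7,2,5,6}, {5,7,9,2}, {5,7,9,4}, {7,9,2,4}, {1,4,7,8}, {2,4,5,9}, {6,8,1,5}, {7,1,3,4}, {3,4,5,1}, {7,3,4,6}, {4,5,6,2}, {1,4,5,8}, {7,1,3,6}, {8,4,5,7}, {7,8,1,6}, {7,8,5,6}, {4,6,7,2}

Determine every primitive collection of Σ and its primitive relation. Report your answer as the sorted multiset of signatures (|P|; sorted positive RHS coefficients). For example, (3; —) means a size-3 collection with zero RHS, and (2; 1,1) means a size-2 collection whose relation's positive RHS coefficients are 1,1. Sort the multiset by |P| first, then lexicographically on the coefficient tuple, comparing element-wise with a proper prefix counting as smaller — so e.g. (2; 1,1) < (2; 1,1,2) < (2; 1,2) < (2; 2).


14 collections generate NE(X_Σ); each relation:

  • {2,8}:  v_{2} + v_{8} = v_{7} — sig = (2; 1)
  • {6,9}:  v_{6} + v_{9} = v_{2} — sig = (2; 1)
  • {1,9}:  v_{1} + v_{9} = v_{4} + v_{7} — sig = (2; 1,1)
  • {1,2}:  v_{1} + v_{2} = v_{4} + v_{6} + v_{7} — sig = (2; 1,1,1)
  • {3,9}:  v_{3} + v_{9} = 2·v_{4} + v_{6} + v_{7} — sig = (2; 1,1,2)
  • {8,9}:  v_{8} + v_{9} = v_{4} + v_{5} + 2·v_{7} — sig = (2; 1,1,2)
  • {2,3}:  v_{2} + v_{3} = 2·v_{4} + 2·v_{6} + v_{7} — sig = (2; 1,2,2)
  • {3,8}:  v_{3} + v_{8} = 2·v_{1} — sig = (2; 2)
  • {1,4,6}:  v_{1} + v_{4} + v_{6} = v_{3} — sig = (3; 1)
  • {1,5,7}:  v_{1} + v_{5} + v_{7} = v_{8} — sig = (3; 1)
  • {3,5,7}:  v_{3} + v_{5} + v_{7} = v_{1} — sig = (3; 1)
  • {4,6,8}:  v_{4} + v_{6} + v_{8} = v_{1} — sig = (3; 1)
  • {4,5,6,7}:  v_{4} + v_{5} + v_{6} + v_{7} = 0 — sig = (4; —)
  • {2,4,5,7}:  v_{2} + v_{4} + v_{5} + v_{7} = v_{9} — sig = (4; 1)

Sorted signature multiset PRS(X):
{ (2; 1) ×2,  (2; 1,1),  (2; 1,1,1),  (2; 1,1,2) ×2,  (2; 1,2,2),  (2; 2),  (3; 1) ×4,  (4; —),  (4; 1) }


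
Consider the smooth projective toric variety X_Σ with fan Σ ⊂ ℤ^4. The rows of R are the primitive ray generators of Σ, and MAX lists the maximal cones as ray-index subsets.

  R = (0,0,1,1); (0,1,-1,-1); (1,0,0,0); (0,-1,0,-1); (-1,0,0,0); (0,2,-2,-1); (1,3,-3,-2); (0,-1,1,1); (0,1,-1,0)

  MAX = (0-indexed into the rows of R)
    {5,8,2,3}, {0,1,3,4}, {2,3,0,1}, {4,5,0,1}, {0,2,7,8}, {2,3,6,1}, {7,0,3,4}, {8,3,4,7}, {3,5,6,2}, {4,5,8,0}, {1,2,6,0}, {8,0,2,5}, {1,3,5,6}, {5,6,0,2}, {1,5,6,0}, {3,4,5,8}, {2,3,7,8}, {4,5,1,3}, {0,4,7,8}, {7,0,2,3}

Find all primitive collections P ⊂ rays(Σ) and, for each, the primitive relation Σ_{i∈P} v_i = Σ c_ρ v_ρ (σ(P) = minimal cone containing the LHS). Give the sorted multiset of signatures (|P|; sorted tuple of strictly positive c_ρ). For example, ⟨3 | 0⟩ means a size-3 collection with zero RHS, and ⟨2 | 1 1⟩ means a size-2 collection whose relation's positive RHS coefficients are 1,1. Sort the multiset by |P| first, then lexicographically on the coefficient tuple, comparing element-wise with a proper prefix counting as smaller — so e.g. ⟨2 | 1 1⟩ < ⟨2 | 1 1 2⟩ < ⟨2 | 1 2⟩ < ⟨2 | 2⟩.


The 11 primitive collections of Σ (r=9, n=4):

  P={1,7}:  v_{1} + v_{7} = 0  ⇒ sig = ⟨2 | 0⟩
  P={2,4}:  v_{2} + v_{4} = 0  ⇒ sig = ⟨2 | 0⟩
  P={1,8}:  v_{1} + v_{8} = v_{5}  ⇒ sig = ⟨2 | 1⟩
  P={5,7}:  v_{5} + v_{7} = v_{8}  ⇒ sig = ⟨2 | 1⟩
  P={4,6}:  v_{4} + v_{6} = v_{1} + v_{5}  ⇒ sig = ⟨2 | 1 1⟩
  P={6,7}:  v_{6} + v_{7} = v_{2} + v_{5}  ⇒ sig = ⟨2 | 1 1⟩
  P={6,8}:  v_{6} + v_{8} = v_{2} + 2·v_{5}  ⇒ sig = ⟨2 | 1 2⟩
  P={0,3,8}:  v_{0} + v_{3} + v_{8} = 0  ⇒ sig = ⟨3 | 0⟩
  P={0,3,5}:  v_{0} + v_{3} + v_{5} = v_{1}  ⇒ sig = ⟨3 | 1⟩
  P={1,2,5}:  v_{1} + v_{2} + v_{5} = v_{6}  ⇒ sig = ⟨3 | 1⟩
  P={0,3,6}:  v_{0} + v_{3} + v_{6} = 2·v_{1} + v_{2}  ⇒ sig = ⟨3 | 1 2⟩

Sorted signature multiset PRS(X):
{ ⟨2 | 0⟩ ×2,  ⟨2 | 1⟩ ×2,  ⟨2 | 1 1⟩ ×2,  ⟨2 | 1 2⟩,  ⟨3 | 0⟩,  ⟨3 | 1⟩ ×2,  ⟨3 | 1 2⟩ }


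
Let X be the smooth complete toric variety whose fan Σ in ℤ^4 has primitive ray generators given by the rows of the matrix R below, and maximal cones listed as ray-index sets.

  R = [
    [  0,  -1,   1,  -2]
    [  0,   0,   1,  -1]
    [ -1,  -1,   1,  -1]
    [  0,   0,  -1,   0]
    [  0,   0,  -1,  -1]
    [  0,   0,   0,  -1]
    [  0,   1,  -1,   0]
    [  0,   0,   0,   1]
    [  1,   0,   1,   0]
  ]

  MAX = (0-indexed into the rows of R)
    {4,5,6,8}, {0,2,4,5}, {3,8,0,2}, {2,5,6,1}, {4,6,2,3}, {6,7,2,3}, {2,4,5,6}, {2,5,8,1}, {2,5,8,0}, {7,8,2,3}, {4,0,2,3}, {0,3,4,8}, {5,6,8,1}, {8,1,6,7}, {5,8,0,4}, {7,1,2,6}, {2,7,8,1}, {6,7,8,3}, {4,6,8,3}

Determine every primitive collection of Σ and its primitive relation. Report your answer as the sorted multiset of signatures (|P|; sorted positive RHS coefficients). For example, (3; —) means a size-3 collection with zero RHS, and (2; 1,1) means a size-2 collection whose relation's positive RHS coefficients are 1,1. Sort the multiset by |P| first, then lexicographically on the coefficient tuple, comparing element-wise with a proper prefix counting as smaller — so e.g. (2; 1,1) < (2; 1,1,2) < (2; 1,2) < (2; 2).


|primitive collections| = 10. Relations:

  P = {5,7}:  v_{5} + v_{7} = 0  so sig = (2; —)
  P = {1,3}:  v_{1} + v_{3} = v_{5}  so sig = (2; 1)
  P = {3,5}:  v_{3} + v_{5} = v_{4}  so sig = (2; 1)
  P = {4,7}:  v_{4} + v_{7} = v_{3}  so sig = (2; 1)
  P = {0,7}:  v_{0} + v_{7} = v_{2} + v_{3} + v_{8}  so sig = (2; 1,1,1)
  P = {0,1}:  v_{0} + v_{1} = v_{2} + 2·v_{5} + v_{8}  so sig = (2; 1,1,2)
  P = {0,6}:  v_{0} + v_{6} = 2·v_{5}  so sig = (2; 2)
  P = {1,4}:  v_{1} + v_{4} = 2·v_{5}  so sig = (2; 2)
  P = {2,4,8}:  v_{2} + v_{4} + v_{8} = v_{0}  so sig = (3; 1)
  P = {2,6,8}:  v_{2} + v_{6} + v_{8} = v_{1}  so sig = (3; 1)

so the primitive-relation signature multiset is
{ (2; —),  (2; 1) ×3,  (2; 1,1,1),  (2; 1,1,2),  (2; 2) ×2,  (3; 1) ×2 }


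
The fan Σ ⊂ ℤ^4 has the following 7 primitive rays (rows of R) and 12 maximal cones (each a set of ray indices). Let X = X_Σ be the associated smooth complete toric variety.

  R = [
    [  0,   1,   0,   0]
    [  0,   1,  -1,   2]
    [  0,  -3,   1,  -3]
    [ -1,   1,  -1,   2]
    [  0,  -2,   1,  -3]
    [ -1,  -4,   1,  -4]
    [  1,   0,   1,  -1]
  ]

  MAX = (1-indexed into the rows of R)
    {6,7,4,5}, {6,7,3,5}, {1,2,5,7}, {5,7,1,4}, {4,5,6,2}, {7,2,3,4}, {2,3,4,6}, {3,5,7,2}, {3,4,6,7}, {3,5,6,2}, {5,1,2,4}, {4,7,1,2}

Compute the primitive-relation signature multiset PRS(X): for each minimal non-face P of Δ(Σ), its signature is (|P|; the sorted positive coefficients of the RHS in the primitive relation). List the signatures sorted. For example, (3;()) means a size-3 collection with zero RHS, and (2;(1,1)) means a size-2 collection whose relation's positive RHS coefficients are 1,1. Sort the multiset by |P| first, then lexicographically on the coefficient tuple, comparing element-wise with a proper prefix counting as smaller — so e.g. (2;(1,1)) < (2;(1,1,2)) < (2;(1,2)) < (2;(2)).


Primitive collections (5):

  P = {1,3}:  v_{1} + v_{3} = v_{5}  ⟹  sig = (2;(1))
  P = {1,6}:  v_{1} + v_{6} = v_{4} + 2·v_{5}  ⟹  sig = (2;(1,2))
  P = {2,6,7}:  v_{2} + v_{6} + v_{7} = v_{3}  ⟹  sig = (3;(1))
  P = {3,4,5}:  v_{3} + v_{4} + v_{5} = v_{6}  ⟹  sig = (3;(1))
  P = {2,4,5,7}:  v_{2} + v_{4} + v_{5} + v_{7} = 0  ⟹  sig = (4;())

so the primitive-relation signature multiset is
{ (2;(1)),  (2;(1,2)),  (3;(1)) ×2,  (4;()) }


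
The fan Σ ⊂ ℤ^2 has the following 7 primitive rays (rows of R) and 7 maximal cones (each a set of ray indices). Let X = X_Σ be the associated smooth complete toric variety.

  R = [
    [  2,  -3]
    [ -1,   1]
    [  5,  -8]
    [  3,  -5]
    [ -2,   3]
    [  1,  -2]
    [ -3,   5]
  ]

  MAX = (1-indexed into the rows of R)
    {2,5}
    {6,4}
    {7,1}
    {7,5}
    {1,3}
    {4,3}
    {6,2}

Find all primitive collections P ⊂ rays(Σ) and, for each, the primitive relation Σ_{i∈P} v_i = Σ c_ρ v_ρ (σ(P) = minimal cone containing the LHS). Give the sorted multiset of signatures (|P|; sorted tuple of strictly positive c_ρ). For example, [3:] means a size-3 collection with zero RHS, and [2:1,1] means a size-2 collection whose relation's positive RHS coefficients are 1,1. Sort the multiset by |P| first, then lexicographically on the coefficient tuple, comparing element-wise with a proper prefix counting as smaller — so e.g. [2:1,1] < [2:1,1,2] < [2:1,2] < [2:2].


The 14 primitive collections of Σ (r=7, n=2):

  P = {1,5}:  v_{1} + v_{5} = 0  ⇒ sig = [2:]
  P = {4,7}:  v_{4} + v_{7} = 0  ⇒ sig = [2:]
  P = {1,2}:  v_{1} + v_{2} = v_{6}  ⇒ sig = [2:1]
  P = {1,4}:  v_{1} + v_{4} = v_{3}  ⇒ sig = [2:1]
  P = {1,6}:  v_{1} + v_{6} = v_{4}  ⇒ sig = [2:1]
  P = {3,5}:  v_{3} + v_{5} = v_{4}  ⇒ sig = [2:1]
  P = {3,7}:  v_{3} + v_{7} = v_{1}  ⇒ sig = [2:1]
  P = {4,5}:  v_{4} + v_{5} = v_{6}  ⇒ sig = [2:1]
  P = {5,6}:  v_{5} + v_{6} = v_{2}  ⇒ sig = [2:1]
  P = {6,7}:  v_{6} + v_{7} = v_{5}  ⇒ sig = [2:1]
  P = {2,3}:  v_{2} + v_{3} = v_{4} + v_{6}  ⇒ sig = [2:1,1]
  P = {2,4}:  v_{2} + v_{4} = 2·v_{6}  ⇒ sig = [2:2]
  P = {2,7}:  v_{2} + v_{7} = 2·v_{5}  ⇒ sig = [2:2]
  P = {3,6}:  v_{3} + v_{6} = 2·v_{4}  ⇒ sig = [2:2]

Signatures (|P|; sorted positive RHS coefficients), sorted:
[[2:], [2:], [2:1], [2:1], [2:1], [2:1], [2:1], [2:1], [2:1], [2:1], [2:1,1], [2:2], [2:2], [2:2]]


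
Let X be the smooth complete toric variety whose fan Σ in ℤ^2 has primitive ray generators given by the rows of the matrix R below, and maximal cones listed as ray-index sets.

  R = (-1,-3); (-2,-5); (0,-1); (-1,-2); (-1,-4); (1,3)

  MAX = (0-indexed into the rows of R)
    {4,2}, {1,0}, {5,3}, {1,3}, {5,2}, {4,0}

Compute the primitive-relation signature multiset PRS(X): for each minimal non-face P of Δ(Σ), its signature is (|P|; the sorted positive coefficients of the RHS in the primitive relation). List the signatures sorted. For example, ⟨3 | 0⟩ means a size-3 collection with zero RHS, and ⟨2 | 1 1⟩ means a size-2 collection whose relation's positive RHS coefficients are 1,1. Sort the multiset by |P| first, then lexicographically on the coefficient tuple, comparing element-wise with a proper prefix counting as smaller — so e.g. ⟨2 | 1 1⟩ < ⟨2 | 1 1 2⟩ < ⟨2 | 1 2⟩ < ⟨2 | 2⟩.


Minimal non-faces — 9 found among 6 rays, 6 max cones:

  P={0,5}:  v_{0} + v_{5} = 0 ; sig = ⟨2 | 0⟩
  P={0,2}:  v_{0} + v_{2} = v_{4} ; sig = ⟨2 | 1⟩
  P={0,3}:  v_{0} + v_{3} = v_{1} ; sig = ⟨2 | 1⟩
  P={1,5}:  v_{1} + v_{5} = v_{3} ; sig = ⟨2 | 1⟩
  P={2,3}:  v_{2} + v_{3} = v_{0} ; sig = ⟨2 | 1⟩
  P={4,5}:  v_{4} + v_{5} = v_{2} ; sig = ⟨2 | 1⟩
  P={1,2}:  v_{1} + v_{2} = 2·v_{0} ; sig = ⟨2 | 2⟩
  P={3,4}:  v_{3} + v_{4} = 2·v_{0} ; sig = ⟨2 | 2⟩
  P={1,4}:  v_{1} + v_{4} = 3·v_{0} ; sig = ⟨2 | 3⟩

Signatures (|P|; sorted positive RHS coefficients), sorted:
{ ⟨2 | 0⟩,  ⟨2 | 1⟩ ×5,  ⟨2 | 2⟩ ×2,  ⟨2 | 3⟩ }


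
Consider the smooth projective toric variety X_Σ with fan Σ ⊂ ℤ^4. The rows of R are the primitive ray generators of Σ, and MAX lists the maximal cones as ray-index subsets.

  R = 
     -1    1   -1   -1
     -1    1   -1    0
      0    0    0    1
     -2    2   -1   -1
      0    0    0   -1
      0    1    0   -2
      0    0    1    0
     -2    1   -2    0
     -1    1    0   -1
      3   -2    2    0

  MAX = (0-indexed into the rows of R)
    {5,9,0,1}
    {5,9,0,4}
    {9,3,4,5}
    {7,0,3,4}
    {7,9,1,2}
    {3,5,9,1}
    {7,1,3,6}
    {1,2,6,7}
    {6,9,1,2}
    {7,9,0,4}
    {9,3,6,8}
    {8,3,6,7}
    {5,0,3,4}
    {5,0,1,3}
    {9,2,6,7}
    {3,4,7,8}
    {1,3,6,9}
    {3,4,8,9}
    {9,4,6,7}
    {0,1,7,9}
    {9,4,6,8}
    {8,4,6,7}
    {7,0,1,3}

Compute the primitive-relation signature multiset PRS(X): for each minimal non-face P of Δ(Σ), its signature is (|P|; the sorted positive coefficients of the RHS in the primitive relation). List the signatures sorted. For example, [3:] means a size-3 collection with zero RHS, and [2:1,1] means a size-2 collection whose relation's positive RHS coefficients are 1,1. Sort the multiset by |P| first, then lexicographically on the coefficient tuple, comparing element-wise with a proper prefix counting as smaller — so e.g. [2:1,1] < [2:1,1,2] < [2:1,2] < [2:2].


The 17 primitive collections of Σ (r=10, n=4):

  {2,4}:  v_{2} + v_{4} = 0 ; sig = [2:]
  {0,2}:  v_{0} + v_{2} = v_{1} ; sig = [2:1]
  {0,6}:  v_{0} + v_{6} = v_{8} ; sig = [2:1]
  {1,4}:  v_{1} + v_{4} = v_{0} ; sig = [2:1]
  {1,8}:  v_{1} + v_{8} = v_{3} ; sig = [2:1]
  {0,8}:  v_{0} + v_{8} = v_{3} + v_{4} ; sig = [2:1,1]
  {2,8}:  v_{2} + v_{8} = v_{1} + v_{6} ; sig = [2:1,1]
  {2,5}:  v_{2} + v_{5} = v_{1} + v_{3} + v_{9} ; sig = [2:1,1,1]
  {5,6}:  v_{5} + v_{6} = v_{3} + v_{8} + v_{9} ; sig = [2:1,1,1]
  {5,8}:  v_{5} + v_{8} = 2·v_{3} + v_{4} + v_{9} ; sig = [2:1,1,2]
  {2,3}:  v_{2} + v_{3} = 2·v_{1} + v_{6} ; sig = [2:1,2]
  {5,7}:  v_{5} + v_{7} = 2·v_{0} ; sig = [2:2]
  {0,3,9}:  v_{0} + v_{3} + v_{9} = v_{5} ; sig = [3:1]
  {3,7,9}:  v_{3} + v_{7} + v_{9} = v_{0} ; sig = [3:1]
  {7,8,9}:  v_{7} + v_{8} + v_{9} = v_{4} ; sig = [3:1]
  {3,4,6}:  v_{3} + v_{4} + v_{6} = 2·v_{8} ; sig = [3:2]
  {1,6,7,9}:  v_{1} + v_{6} + v_{7} + v_{9} = 0 ; sig = [4:]

Sorted signature multiset PRS(X):
    [2:]
    [2:1]
    [2:1]
    [2:1]
    [2:1]
    [2:1,1]
    [2:1,1]
    [2:1,1,1]
    [2:1,1,1]
    [2:1,1,2]
    [2:1,2]
    [2:2]
    [3:1]
    [3:1]
    [3:1]
    [3:2]
    [4:]


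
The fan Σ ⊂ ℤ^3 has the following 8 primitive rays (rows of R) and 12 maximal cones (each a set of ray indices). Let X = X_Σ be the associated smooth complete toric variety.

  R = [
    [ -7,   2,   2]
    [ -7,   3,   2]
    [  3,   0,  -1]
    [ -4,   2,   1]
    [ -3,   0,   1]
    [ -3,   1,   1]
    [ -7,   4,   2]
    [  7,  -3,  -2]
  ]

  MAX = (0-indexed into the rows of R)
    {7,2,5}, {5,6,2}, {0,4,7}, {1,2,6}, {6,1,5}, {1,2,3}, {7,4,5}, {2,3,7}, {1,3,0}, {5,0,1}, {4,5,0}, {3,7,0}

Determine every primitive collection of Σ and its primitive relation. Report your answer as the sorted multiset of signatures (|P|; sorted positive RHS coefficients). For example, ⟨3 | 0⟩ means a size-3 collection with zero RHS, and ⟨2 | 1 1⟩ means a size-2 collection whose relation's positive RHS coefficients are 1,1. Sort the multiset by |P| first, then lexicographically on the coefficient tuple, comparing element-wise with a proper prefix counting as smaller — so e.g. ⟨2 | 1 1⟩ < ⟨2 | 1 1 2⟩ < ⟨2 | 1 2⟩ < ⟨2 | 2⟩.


12 collections generate NE(X_Σ); each relation:

  {1,7}:  v_{1} + v_{7} = 0 ; sig = ⟨2 | 0⟩
  {2,4}:  v_{2} + v_{4} = 0 ; sig = ⟨2 | 0⟩
  {0,2}:  v_{0} + v_{2} = v_{3} ; sig = ⟨2 | 1⟩
  {3,4}:  v_{3} + v_{4} = v_{0} ; sig = ⟨2 | 1⟩
  {3,5}:  v_{3} + v_{5} = v_{1} ; sig = ⟨2 | 1⟩
  {1,4}:  v_{1} + v_{4} = v_{0} + v_{5} ; sig = ⟨2 | 1 1⟩
  {4,6}:  v_{4} + v_{6} = v_{1} + v_{5} ; sig = ⟨2 | 1 1⟩
  {6,7}:  v_{6} + v_{7} = v_{2} + v_{5} ; sig = ⟨2 | 1 1⟩
  {3,6}:  v_{3} + v_{6} = 2·v_{1} + v_{2} ; sig = ⟨2 | 1 2⟩
  {0,6}:  v_{0} + v_{6} = 2·v_{1} ; sig = ⟨2 | 2⟩
  {0,5,7}:  v_{0} + v_{5} + v_{7} = v_{4} ; sig = ⟨3 | 1⟩
  {1,2,5}:  v_{1} + v_{2} + v_{5} = v_{6} ; sig = ⟨3 | 1⟩

so the primitive-relation signature multiset is
[⟨2 | 0⟩, ⟨2 | 0⟩, ⟨2 | 1⟩, ⟨2 | 1⟩, ⟨2 | 1⟩, ⟨2 | 1 1⟩, ⟨2 | 1 1⟩, ⟨2 | 1 1⟩, ⟨2 | 1 2⟩, ⟨2 | 2⟩, ⟨3 | 1⟩, ⟨3 | 1⟩]


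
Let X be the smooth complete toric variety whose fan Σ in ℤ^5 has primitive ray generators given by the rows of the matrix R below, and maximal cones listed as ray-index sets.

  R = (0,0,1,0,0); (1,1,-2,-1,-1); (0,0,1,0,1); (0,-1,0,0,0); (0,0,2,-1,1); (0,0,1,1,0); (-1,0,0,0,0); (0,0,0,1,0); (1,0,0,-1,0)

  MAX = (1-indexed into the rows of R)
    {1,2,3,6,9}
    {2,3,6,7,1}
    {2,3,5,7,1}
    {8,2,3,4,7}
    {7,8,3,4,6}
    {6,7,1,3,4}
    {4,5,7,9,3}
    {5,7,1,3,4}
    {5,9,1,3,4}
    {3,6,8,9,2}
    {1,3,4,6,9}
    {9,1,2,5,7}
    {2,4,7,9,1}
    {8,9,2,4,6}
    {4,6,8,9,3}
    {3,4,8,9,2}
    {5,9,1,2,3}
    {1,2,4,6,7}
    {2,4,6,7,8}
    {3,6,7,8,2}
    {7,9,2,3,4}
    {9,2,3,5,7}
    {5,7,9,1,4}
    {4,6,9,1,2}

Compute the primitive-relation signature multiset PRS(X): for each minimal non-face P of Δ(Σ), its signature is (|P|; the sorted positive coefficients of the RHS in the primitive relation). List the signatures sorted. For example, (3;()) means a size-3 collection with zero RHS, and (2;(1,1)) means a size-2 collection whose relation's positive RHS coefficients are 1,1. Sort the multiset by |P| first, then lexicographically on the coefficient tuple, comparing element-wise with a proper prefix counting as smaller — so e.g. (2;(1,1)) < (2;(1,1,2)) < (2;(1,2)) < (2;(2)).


|primitive collections| = 9. Relations:

  {1,8}:  v_{1} + v_{8} = v_{6}  ⇒ sig = (2;(1))
  {5,8}:  v_{5} + v_{8} = v_{1} + v_{3}  ⇒ sig = (2;(1,1))
  {5,6}:  v_{5} + v_{6} = 2·v_{1} + v_{3}  ⇒ sig = (2;(1,2))
  {7,8,9}:  v_{7} + v_{8} + v_{9} = 0  ⇒ sig = (3;())
  {6,7,9}:  v_{6} + v_{7} + v_{9} = v_{1}  ⇒ sig = (3;(1))
  {2,4,5}:  v_{2} + v_{4} + v_{5} = v_{7} + 2·v_{9}  ⇒ sig = (3;(1,2))
  {1,2,3,4}:  v_{1} + v_{2} + v_{3} + v_{4} = v_{9}  ⇒ sig = (4;(1))
  {1,3,7,9}:  v_{1} + v_{3} + v_{7} + v_{9} = v_{5}  ⇒ sig = (4;(1))
  {2,3,4,6}:  v_{2} + v_{3} + v_{4} + v_{6} = v_{8} + v_{9}  ⇒ sig = (4;(1,1))

so the primitive-relation signature multiset is
[(2;(1)), (2;(1,1)), (2;(1,2)), (3;()), (3;(1)), (3;(1,2)), (4;(1)), (4;(1)), (4;(1,1))]


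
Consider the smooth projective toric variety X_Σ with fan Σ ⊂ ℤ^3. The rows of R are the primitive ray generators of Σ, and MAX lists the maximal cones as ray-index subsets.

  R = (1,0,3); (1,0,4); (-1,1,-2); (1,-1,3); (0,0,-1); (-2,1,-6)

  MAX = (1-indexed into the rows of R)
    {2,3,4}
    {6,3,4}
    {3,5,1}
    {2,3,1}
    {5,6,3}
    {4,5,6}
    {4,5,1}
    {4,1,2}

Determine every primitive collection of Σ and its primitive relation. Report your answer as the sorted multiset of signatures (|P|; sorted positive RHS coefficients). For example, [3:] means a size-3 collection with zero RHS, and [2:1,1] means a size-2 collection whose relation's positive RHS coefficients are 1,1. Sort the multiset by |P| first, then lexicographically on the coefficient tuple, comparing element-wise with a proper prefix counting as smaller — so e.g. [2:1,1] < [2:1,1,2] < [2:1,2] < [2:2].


Minimal non-faces — 5 found among 6 rays, 8 max cones:

  • {2,5}:  v_{2} + v_{5} = v_{1}  →  sig = [2:1]
  • {2,6}:  v_{2} + v_{6} = v_{3}  →  sig = [2:1]
  • {1,6}:  v_{1} + v_{6} = v_{3} + v_{5}  →  sig = [2:1,1]
  • {3,4,5}:  v_{3} + v_{4} + v_{5} = 0  →  sig = [3:]
  • {1,3,4}:  v_{1} + v_{3} + v_{4} = v_{2}  →  sig = [3:1]

Hence PRS(X_Σ) =
[[2:1], [2:1], [2:1,1], [3:], [3:1]]


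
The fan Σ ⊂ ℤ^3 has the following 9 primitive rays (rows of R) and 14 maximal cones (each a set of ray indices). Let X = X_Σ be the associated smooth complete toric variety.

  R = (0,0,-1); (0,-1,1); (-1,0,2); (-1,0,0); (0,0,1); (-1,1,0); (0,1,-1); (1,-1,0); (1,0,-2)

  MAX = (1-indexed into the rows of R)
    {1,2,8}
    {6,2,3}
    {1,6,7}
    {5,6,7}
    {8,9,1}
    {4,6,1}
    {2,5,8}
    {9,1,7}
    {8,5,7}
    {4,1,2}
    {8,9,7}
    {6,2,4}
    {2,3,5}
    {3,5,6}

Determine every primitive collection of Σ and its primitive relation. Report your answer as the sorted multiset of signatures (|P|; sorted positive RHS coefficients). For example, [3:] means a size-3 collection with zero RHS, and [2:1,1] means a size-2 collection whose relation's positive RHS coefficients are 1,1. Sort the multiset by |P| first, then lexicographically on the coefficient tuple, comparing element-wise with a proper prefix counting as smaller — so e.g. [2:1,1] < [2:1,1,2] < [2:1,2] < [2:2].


18 collections generate NE(X_Σ); each relation:

  P = {1,5}:  v_{1} + v_{5} = 0 — sig = [2:]
  P = {2,7}:  v_{2} + v_{7} = 0 — sig = [2:]
  P = {3,9}:  v_{3} + v_{9} = 0 — sig = [2:]
  P = {6,8}:  v_{6} + v_{8} = 0 — sig = [2:]
  P = {1,3}:  v_{1} + v_{3} = v_{2} + v_{6} — sig = [2:1,1]
  P = {2,9}:  v_{2} + v_{9} = v_{1} + v_{8} — sig = [2:1,1]
  P = {3,7}:  v_{3} + v_{7} = v_{5} + v_{6} — sig = [2:1,1]
  P = {3,8}:  v_{3} + v_{8} = v_{2} + v_{5} — sig = [2:1,1]
  P = {4,5}:  v_{4} + v_{5} = v_{2} + v_{6} — sig = [2:1,1]
  P = {4,7}:  v_{4} + v_{7} = v_{1} + v_{6} — sig = [2:1,1]
  P = {4,8}:  v_{4} + v_{8} = v_{1} + v_{2} — sig = [2:1,1]
  P = {5,9}:  v_{5} + v_{9} = v_{7} + v_{8} — sig = [2:1,1]
  P = {6,9}:  v_{6} + v_{9} = v_{1} + v_{7} — sig = [2:1,1]
  P = {4,9}:  v_{4} + v_{9} = 2·v_{1} — sig = [2:2]
  P = {3,4}:  v_{3} + v_{4} = 2·v_{2} + 2·v_{6} — sig = [2:2,2]
  P = {1,2,6}:  v_{1} + v_{2} + v_{6} = v_{4} — sig = [3:1]
  P = {1,7,8}:  v_{1} + v_{7} + v_{8} = v_{9} — sig = [3:1]
  P = {2,5,6}:  v_{2} + v_{5} + v_{6} = v_{3} — sig = [3:1]

Signatures (|P|; sorted positive RHS coefficients), sorted:
    |P|=2: 15 collections, coeffs (), (), (), (), (1,1), (1,1), (1,1), (1,1), (1,1), (1,1), (1,1), (1,1), (1,1), (2), (2,2)
    |P|=3: 3 collections, coeffs (1), (1), (1)


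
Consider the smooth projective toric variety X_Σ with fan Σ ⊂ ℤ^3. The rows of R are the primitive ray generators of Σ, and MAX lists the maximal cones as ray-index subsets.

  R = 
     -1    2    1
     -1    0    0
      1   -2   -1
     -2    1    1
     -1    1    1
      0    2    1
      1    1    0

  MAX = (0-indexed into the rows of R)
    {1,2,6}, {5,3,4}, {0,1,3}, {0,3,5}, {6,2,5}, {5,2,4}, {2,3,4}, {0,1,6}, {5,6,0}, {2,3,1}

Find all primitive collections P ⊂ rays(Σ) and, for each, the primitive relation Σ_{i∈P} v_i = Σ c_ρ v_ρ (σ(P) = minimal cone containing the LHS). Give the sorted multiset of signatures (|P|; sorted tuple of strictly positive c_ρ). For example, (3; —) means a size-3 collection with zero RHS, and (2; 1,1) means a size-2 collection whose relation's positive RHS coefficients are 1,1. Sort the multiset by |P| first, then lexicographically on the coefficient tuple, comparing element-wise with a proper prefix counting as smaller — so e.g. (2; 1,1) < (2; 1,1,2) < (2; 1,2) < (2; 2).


Δ(Σ) — 7 vertices, 7 min non-faces:

  • {0,2}:  v_{0} + v_{2} = 0 — sig = (2; —)
  • {1,4}:  v_{1} + v_{4} = v_{3} — sig = (2; 1)
  • {1,5}:  v_{1} + v_{5} = v_{0} — sig = (2; 1)
  • {3,6}:  v_{3} + v_{6} = v_{0} — sig = (2; 1)
  • {4,6}:  v_{4} + v_{6} = v_{5} — sig = (2; 1)
  • {0,4}:  v_{0} + v_{4} = v_{3} + v_{5} — sig = (2; 1,1)
  • {2,3,5}:  v_{2} + v_{3} + v_{5} = v_{4} — sig = (3; 1)

Signatures (|P|; sorted positive RHS coefficients), sorted:
    (2; —)
    (2; 1)
    (2; 1)
    (2; 1)
    (2; 1)
    (2; 1,1)
    (3; 1)


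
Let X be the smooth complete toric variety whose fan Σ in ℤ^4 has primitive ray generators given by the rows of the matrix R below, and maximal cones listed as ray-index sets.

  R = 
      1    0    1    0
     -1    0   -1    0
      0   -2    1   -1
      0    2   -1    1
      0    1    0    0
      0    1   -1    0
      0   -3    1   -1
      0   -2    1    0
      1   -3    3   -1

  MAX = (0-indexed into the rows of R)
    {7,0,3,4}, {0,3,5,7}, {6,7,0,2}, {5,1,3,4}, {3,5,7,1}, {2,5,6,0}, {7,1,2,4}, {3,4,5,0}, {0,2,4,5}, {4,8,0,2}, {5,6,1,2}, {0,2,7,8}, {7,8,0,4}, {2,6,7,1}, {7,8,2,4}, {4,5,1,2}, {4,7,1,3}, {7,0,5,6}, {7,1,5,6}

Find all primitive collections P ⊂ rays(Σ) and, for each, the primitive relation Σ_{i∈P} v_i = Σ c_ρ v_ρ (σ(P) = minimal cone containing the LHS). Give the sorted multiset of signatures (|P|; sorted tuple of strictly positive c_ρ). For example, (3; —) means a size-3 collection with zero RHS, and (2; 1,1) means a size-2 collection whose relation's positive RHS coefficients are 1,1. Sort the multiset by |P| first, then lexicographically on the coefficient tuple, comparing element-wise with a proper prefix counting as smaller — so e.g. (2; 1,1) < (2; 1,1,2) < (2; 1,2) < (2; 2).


11 minimal non-faces of Δ(Σ) (on 9 rays):

  {0,1}:  v_{0} + v_{1} = 0 ; sig = (2; —)
  {2,3}:  v_{2} + v_{3} = 0 ; sig = (2; —)
  {4,6}:  v_{4} + v_{6} = v_{2} ; sig = (2; 1)
  {3,6}:  v_{3} + v_{6} = v_{5} + v_{7} ; sig = (2; 1,1)
  {5,8}:  v_{5} + v_{8} = v_{0} + v_{2} ; sig = (2; 1,1)
  {1,8}:  v_{1} + v_{8} = v_{2} + v_{4} + v_{7} ; sig = (2; 1,1,1)
  {3,8}:  v_{3} + v_{8} = v_{0} + v_{4} + v_{7} ; sig = (2; 1,1,1)
  {6,8}:  v_{6} + v_{8} = v_{0} + 2·v_{2} + v_{7} ; sig = (2; 1,1,2)
  {4,5,7}:  v_{4} + v_{5} + v_{7} = 0 ; sig = (3; —)
  {2,5,7}:  v_{2} + v_{5} + v_{7} = v_{6} ; sig = (3; 1)
  {0,2,4,7}:  v_{0} + v_{2} + v_{4} + v_{7} = v_{8} ; sig = (4; 1)

so the primitive-relation signature multiset is
[(2; —), (2; —), (2; 1), (2; 1,1), (2; 1,1), (2; 1,1,1), (2; 1,1,1), (2; 1,1,2), (3; —), (3; 1), (4; 1)]


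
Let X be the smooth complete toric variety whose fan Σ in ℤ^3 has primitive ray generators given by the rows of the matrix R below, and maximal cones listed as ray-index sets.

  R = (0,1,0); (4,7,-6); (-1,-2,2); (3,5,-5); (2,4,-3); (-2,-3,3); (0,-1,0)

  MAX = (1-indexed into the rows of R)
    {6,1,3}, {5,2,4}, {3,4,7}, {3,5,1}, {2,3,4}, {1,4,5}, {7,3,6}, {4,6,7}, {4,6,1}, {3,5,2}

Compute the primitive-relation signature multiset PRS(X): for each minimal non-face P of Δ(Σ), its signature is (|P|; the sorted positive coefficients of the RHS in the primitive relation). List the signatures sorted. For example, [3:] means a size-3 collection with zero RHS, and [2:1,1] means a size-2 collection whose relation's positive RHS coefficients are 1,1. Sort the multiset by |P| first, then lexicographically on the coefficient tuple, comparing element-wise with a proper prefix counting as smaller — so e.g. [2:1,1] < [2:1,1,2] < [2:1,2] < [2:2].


Minimal non-faces — 9 found among 7 rays, 10 max cones:

  P = {1,7}:  v_{1} + v_{7} = 0  →  sig = [2:]
  P = {2,6}:  v_{2} + v_{6} = v_{5}  →  sig = [2:1]
  P = {5,6}:  v_{5} + v_{6} = v_{1}  →  sig = [2:1]
  P = {5,7}:  v_{5} + v_{7} = v_{3} + v_{4}  →  sig = [2:1,1]
  P = {1,2}:  v_{1} + v_{2} = 2·v_{5}  →  sig = [2:2]
  P = {2,7}:  v_{2} + v_{7} = 2·v_{3} + 2·v_{4}  →  sig = [2:2,2]
  P = {3,4,6}:  v_{3} + v_{4} + v_{6} = 0  →  sig = [3:]
  P = {1,3,4}:  v_{1} + v_{3} + v_{4} = v_{5}  →  sig = [3:1]
  P = {3,4,5}:  v_{3} + v_{4} + v_{5} = v_{2}  →  sig = [3:1]

Signatures (|P|; sorted positive RHS coefficients), sorted:
[[2:], [2:1], [2:1], [2:1,1], [2:2], [2:2,2], [3:], [3:1], [3:1]]


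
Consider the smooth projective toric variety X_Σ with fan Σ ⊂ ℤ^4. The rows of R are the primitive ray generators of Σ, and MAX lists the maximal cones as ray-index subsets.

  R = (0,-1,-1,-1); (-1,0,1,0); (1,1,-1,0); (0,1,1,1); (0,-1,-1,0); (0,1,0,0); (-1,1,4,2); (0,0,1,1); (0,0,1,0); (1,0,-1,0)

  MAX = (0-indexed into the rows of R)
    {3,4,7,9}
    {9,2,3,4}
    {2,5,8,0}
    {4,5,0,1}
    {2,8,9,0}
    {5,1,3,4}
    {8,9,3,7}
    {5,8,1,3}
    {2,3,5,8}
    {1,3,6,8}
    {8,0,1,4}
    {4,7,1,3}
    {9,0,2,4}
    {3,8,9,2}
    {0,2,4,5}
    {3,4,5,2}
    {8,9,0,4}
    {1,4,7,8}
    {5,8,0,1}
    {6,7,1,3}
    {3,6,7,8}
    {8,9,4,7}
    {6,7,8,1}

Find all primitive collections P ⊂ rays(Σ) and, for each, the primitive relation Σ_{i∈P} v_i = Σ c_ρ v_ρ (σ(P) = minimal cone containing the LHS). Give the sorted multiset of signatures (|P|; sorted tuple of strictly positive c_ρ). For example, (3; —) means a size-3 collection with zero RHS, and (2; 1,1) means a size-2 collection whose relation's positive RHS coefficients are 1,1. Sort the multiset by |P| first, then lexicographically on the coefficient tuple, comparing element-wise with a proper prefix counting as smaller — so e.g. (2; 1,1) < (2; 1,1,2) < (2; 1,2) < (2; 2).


|primitive collections| = 16. Relations:

  P = {0,3}:  v_{0} + v_{3} = 0  so sig = (2; —)
  P = {1,9}:  v_{1} + v_{9} = 0  so sig = (2; —)
  P = {1,2}:  v_{1} + v_{2} = v_{5}  so sig = (2; 1)
  P = {5,7}:  v_{5} + v_{7} = v_{3}  so sig = (2; 1)
  P = {5,9}:  v_{5} + v_{9} = v_{2}  so sig = (2; 1)
  P = {0,7}:  v_{0} + v_{7} = v_{4} + v_{8}  so sig = (2; 1,1)
  P = {2,7}:  v_{2} + v_{7} = v_{3} + v_{9}  so sig = (2; 1,1)
  P = {0,6}:  v_{0} + v_{6} = v_{1} + v_{7} + v_{8}  so sig = (2; 1,1,1)
  P = {6,9}:  v_{6} + v_{9} = v_{3} + v_{7} + v_{8}  so sig = (2; 1,1,1)
  P = {5,6}:  v_{5} + v_{6} = v_{1} + 2·v_{3} + v_{8}  so sig = (2; 1,1,2)
  P = {2,6}:  v_{2} + v_{6} = 2·v_{3} + v_{8}  so sig = (2; 1,2)
  P = {4,6}:  v_{4} + v_{6} = v_{1} + 2·v_{7}  so sig = (2; 1,2)
  P = {4,5,8}:  v_{4} + v_{5} + v_{8} = 0  so sig = (3; —)
  P = {2,4,8}:  v_{2} + v_{4} + v_{8} = v_{9}  so sig = (3; 1)
  P = {3,4,8}:  v_{3} + v_{4} + v_{8} = v_{7}  so sig = (3; 1)
  P = {1,3,7,8}:  v_{1} + v_{3} + v_{7} + v_{8} = v_{6}  so sig = (4; 1)

so the primitive-relation signature multiset is
[(2; —), (2; —), (2; 1), (2; 1), (2; 1), (2; 1,1), (2; 1,1), (2; 1,1,1), (2; 1,1,1), (2; 1,1,2), (2; 1,2), (2; 1,2), (3; —), (3; 1), (3; 1), (4; 1)]
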